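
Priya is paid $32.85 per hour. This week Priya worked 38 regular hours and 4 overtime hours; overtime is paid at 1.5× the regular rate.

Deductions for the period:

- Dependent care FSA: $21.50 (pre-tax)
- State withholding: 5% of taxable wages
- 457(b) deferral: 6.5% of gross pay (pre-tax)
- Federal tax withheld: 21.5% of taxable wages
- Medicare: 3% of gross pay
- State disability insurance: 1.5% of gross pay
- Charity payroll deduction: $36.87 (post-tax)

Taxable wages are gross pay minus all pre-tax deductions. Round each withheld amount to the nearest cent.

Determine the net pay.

$875.60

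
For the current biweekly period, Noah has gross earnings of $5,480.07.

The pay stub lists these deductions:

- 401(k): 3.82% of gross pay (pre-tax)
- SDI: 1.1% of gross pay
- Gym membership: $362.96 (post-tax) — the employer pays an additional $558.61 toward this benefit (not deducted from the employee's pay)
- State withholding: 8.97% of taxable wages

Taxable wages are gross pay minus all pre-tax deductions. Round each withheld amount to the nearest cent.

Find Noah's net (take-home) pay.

401(k): $5,480.07 × 0.0382 = $209.34
Taxable wages = $5,480.07 − $209.34 = $5,270.73
State withholding: $5,270.73 × 0.0897 = $472.78
SDI: $5,480.07 × 0.011 = $60.28
Gym membership: $362.96
(Employer's $558.61 toward gym membership is not withheld from the employee.)
Total deductions = $209.34 + $472.78 + $60.28 + $362.96 = $1,105.36
Net pay = $5,480.07 − $1,105.36 = $4,374.71

$4,374.71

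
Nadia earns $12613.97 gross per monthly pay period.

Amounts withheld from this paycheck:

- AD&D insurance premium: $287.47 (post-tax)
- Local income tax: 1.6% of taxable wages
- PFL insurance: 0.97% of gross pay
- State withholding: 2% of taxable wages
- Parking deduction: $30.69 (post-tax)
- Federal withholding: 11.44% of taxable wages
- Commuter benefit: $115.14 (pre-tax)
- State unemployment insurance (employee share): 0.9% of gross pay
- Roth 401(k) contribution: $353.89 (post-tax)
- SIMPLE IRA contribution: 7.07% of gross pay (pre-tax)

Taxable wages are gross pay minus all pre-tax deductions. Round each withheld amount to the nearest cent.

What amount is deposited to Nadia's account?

$8953.39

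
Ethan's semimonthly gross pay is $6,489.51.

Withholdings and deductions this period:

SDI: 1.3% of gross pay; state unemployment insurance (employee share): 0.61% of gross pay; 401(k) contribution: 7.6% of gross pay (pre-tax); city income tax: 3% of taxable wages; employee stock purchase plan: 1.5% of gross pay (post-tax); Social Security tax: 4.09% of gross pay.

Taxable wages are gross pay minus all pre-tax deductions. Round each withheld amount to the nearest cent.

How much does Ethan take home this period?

401(k) contribution: $6,489.51 × 0.076 = $493.20
Taxable wages = $6,489.51 − $493.20 = $5,996.31
City income tax: $5,996.31 × 0.03 = $179.89
State unemployment insurance (employee share): $6,489.51 × 0.0061 = $39.59
SDI: $6,489.51 × 0.013 = $84.36
Social Security tax: $6,489.51 × 0.0409 = $265.42
Employee stock purchase plan: $6,489.51 × 0.015 = $97.34
Total deductions = $493.20 + $179.89 + $39.59 + $84.36 + $265.42 + $97.34 = $1,159.80
Net pay = $6,489.51 − $1,159.80 = $5,329.71

$5,329.71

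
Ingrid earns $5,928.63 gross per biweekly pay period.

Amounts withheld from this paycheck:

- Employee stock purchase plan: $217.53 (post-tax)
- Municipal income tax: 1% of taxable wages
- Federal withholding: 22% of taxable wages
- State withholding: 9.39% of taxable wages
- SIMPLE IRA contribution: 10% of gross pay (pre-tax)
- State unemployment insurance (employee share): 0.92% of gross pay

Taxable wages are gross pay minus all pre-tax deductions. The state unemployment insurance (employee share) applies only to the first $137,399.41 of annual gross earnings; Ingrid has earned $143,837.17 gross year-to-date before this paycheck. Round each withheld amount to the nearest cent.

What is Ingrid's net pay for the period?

$3,389.98

SIMPLE IRA contribution: $5,928.63 × 0.1 = $592.86
Taxable wages = $5,928.63 − $592.86 = $5,335.77
Federal withholding: $5,335.77 × 0.22 = $1,173.87
Municipal income tax: $5,335.77 × 0.01 = $53.36
State withholding: $5,335.77 × 0.0939 = $501.03
State unemployment insurance (employee share): annual cap $137,399.41 already reached (YTD $143,837.17), so $0.00
Employee stock purchase plan: $217.53
Total deductions = $592.86 + $1,173.87 + $53.36 + $501.03 + $0.00 + $217.53 = $2,538.65
Net pay = $5,928.63 − $2,538.65 = $3,389.98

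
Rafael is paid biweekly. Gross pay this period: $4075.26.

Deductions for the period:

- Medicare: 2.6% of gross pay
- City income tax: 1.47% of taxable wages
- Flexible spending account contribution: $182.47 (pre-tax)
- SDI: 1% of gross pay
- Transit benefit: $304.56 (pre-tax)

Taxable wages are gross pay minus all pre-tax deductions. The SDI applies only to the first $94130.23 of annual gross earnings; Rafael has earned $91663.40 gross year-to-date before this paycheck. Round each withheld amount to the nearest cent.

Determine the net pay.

Flexible spending account contribution: $182.47
Transit benefit: $304.56
Pre-tax total = $182.47 + $304.56 = $487.03
Taxable wages = $4075.26 − $487.03 = $3588.23
City income tax: $3588.23 × 0.0147 = $52.75
SDI: only $94130.23 − $91663.40 = $2466.83 of this check is subject → $2466.83 × 0.01 = $24.67
Medicare: $4075.26 × 0.026 = $105.96
Total deductions = $182.47 + $304.56 + $52.75 + $24.67 + $105.96 = $670.41
Net pay = $4075.26 − $670.41 = $3404.85

$3404.85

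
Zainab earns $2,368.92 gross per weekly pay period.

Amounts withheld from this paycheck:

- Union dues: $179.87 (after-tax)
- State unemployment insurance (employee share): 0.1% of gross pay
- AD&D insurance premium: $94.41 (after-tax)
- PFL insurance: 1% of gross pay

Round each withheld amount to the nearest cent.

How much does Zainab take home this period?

$2,068.58

State unemployment insurance (employee share): $2,368.92 × 0.001 = $2.37
PFL insurance: $2,368.92 × 0.01 = $23.69
Union dues: $179.87
AD&D insurance premium: $94.41
Total deductions = $2.37 + $23.69 + $179.87 + $94.41 = $300.34
Net pay = $2,368.92 − $300.34 = $2,068.58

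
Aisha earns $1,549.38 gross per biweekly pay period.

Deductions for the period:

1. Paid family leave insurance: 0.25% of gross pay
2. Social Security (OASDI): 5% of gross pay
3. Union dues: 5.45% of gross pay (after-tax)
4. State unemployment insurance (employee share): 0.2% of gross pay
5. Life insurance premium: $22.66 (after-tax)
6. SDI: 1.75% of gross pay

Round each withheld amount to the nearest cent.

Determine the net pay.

Paid family leave insurance: $1,549.38 × 0.0025 = $3.87
SDI: $1,549.38 × 0.0175 = $27.11
Social Security (OASDI): $1,549.38 × 0.05 = $77.47
State unemployment insurance (employee share): $1,549.38 × 0.002 = $3.10
Union dues: $1,549.38 × 0.0545 = $84.44
Life insurance premium: $22.66
Total deductions = $3.87 + $27.11 + $77.47 + $3.10 + $84.44 + $22.66 = $218.65
Net pay = $1,549.38 − $218.65 = $1,330.73

$1,330.73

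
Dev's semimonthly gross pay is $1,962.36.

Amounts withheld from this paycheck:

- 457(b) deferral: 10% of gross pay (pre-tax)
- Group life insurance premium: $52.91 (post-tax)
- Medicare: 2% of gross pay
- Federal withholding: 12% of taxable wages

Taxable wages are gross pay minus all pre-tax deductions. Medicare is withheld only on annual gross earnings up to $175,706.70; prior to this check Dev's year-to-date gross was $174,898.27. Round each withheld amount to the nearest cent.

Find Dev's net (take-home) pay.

$1,485.11

457(b) deferral: $1,962.36 × 0.1 = $196.24
Taxable wages = $1,962.36 − $196.24 = $1,766.12
Federal withholding: $1,766.12 × 0.12 = $211.93
Medicare: only $175,706.70 − $174,898.27 = $808.43 of this check is subject → $808.43 × 0.02 = $16.17
Group life insurance premium: $52.91
Total deductions = $196.24 + $211.93 + $16.17 + $52.91 = $477.25
Net pay = $1,962.36 − $477.25 = $1,485.11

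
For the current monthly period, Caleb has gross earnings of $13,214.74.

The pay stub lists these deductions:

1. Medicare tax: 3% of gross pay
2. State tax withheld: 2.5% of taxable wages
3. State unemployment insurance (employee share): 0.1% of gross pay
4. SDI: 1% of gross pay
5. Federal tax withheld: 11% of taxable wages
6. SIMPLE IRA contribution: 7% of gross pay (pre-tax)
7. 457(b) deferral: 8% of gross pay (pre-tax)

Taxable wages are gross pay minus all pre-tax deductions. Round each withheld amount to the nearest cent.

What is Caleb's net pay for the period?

457(b) deferral: $13,214.74 × 0.08 = $1,057.18
SIMPLE IRA contribution: $13,214.74 × 0.07 = $925.03
Pre-tax total = $1,057.18 + $925.03 = $1,982.21
Taxable wages = $13,214.74 − $1,982.21 = $11,232.53
Federal tax withheld: $11,232.53 × 0.11 = $1,235.58
State tax withheld: $11,232.53 × 0.025 = $280.81
State unemployment insurance (employee share): $13,214.74 × 0.001 = $13.21
SDI: $13,214.74 × 0.01 = $132.15
Medicare tax: $13,214.74 × 0.03 = $396.44
Total deductions = $1,057.18 + $925.03 + $1,235.58 + $280.81 + $13.21 + $132.15 + $396.44 = $4,040.40
Net pay = $13,214.74 − $4,040.40 = $9,174.34

$9,174.34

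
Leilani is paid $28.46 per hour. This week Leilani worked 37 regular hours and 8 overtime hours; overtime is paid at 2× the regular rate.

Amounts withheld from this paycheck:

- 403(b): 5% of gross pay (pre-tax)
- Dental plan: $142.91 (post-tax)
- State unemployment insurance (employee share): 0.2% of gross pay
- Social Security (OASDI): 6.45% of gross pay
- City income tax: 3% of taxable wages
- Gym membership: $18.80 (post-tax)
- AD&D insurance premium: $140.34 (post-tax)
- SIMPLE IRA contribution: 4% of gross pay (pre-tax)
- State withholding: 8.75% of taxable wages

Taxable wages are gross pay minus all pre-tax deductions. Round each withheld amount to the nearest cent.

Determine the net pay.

Regular pay: 37 × $28.46 = $1,053.02
Overtime pay: 8 × $28.46 × 2 = $455.36
Gross pay = $1,053.02 + $455.36 = $1,508.38
SIMPLE IRA contribution: $1,508.38 × 0.04 = $60.34
403(b): $1,508.38 × 0.05 = $75.42
Pre-tax total = $60.34 + $75.42 = $135.76
Taxable wages = $1,508.38 − $135.76 = $1,372.62
State withholding: $1,372.62 × 0.0875 = $120.10
City income tax: $1,372.62 × 0.03 = $41.18
Social Security (OASDI): $1,508.38 × 0.0645 = $97.29
State unemployment insurance (employee share): $1,508.38 × 0.002 = $3.02
Dental plan: $142.91
AD&D insurance premium: $140.34
Gym membership: $18.80
Total deductions = $60.34 + $75.42 + $120.10 + $41.18 + $97.29 + $3.02 + $142.91 + $140.34 + $18.80 = $699.40
Net pay = $1,508.38 − $699.40 = $808.98

$808.98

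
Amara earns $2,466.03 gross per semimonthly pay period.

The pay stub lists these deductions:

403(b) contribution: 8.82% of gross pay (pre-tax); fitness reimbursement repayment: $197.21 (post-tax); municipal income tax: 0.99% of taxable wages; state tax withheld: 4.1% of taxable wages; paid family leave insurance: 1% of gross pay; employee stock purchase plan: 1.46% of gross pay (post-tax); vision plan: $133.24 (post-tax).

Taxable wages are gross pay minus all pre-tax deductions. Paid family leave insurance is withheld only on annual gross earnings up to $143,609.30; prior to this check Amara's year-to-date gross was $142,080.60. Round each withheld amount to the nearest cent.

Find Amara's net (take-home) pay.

$1,752.34

403(b) contribution: $2,466.03 × 0.0882 = $217.50
Taxable wages = $2,466.03 − $217.50 = $2,248.53
State tax withheld: $2,248.53 × 0.041 = $92.19
Municipal income tax: $2,248.53 × 0.0099 = $22.26
Paid family leave insurance: only $143,609.30 − $142,080.60 = $1,528.70 of this check is subject → $1,528.70 × 0.01 = $15.29
Vision plan: $133.24
Employee stock purchase plan: $2,466.03 × 0.0146 = $36.00
Fitness reimbursement repayment: $197.21
Total deductions = $217.50 + $92.19 + $22.26 + $15.29 + $133.24 + $36.00 + $197.21 = $713.69
Net pay = $2,466.03 − $713.69 = $1,752.34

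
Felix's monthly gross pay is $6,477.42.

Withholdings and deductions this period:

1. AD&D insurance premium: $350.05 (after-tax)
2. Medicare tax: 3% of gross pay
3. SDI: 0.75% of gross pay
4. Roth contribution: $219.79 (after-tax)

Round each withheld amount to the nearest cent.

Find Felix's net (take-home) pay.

SDI: $6,477.42 × 0.0075 = $48.58
Medicare tax: $6,477.42 × 0.03 = $194.32
AD&D insurance premium: $350.05
Roth contribution: $219.79
Total deductions = $48.58 + $194.32 + $350.05 + $219.79 = $812.74
Net pay = $6,477.42 − $812.74 = $5,664.68

$5,664.68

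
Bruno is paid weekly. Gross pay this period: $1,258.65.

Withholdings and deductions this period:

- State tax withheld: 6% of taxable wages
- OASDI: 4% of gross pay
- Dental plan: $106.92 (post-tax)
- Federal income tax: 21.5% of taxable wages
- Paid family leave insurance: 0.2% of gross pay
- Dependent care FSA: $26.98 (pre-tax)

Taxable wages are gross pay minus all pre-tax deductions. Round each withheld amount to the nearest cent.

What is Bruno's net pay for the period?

$733.17

Dependent care FSA: $26.98
Taxable wages = $1,258.65 − $26.98 = $1,231.67
State tax withheld: $1,231.67 × 0.06 = $73.90
Federal income tax: $1,231.67 × 0.215 = $264.81
Paid family leave insurance: $1,258.65 × 0.002 = $2.52
OASDI: $1,258.65 × 0.04 = $50.35
Dental plan: $106.92
Total deductions = $26.98 + $73.90 + $264.81 + $2.52 + $50.35 + $106.92 = $525.48
Net pay = $1,258.65 − $525.48 = $733.17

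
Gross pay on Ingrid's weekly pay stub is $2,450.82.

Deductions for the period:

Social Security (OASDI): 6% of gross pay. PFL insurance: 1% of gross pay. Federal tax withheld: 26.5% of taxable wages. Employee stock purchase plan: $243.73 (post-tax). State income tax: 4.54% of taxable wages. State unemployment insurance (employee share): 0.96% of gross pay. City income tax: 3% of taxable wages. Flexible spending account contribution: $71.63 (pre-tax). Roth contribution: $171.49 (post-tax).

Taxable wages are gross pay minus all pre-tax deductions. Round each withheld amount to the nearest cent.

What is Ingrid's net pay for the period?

$958.99

Flexible spending account contribution: $71.63
Taxable wages = $2,450.82 − $71.63 = $2,379.19
City income tax: $2,379.19 × 0.03 = $71.38
Federal tax withheld: $2,379.19 × 0.265 = $630.49
State income tax: $2,379.19 × 0.0454 = $108.02
State unemployment insurance (employee share): $2,450.82 × 0.0096 = $23.53
Social Security (OASDI): $2,450.82 × 0.06 = $147.05
PFL insurance: $2,450.82 × 0.01 = $24.51
Employee stock purchase plan: $243.73
Roth contribution: $171.49
Total deductions = $71.63 + $71.38 + $630.49 + $108.02 + $23.53 + $147.05 + $24.51 + $243.73 + $171.49 = $1,491.83
Net pay = $2,450.82 − $1,491.83 = $958.99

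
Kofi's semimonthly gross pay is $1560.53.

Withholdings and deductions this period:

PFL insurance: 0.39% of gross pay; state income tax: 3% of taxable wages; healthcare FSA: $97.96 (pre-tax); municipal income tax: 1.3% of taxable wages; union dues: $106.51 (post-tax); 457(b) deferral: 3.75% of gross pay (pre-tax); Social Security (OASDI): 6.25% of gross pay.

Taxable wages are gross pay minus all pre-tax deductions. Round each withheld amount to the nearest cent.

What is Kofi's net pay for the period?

$1133.55

457(b) deferral: $1560.53 × 0.0375 = $58.52
Healthcare FSA: $97.96
Pre-tax total = $58.52 + $97.96 = $156.48
Taxable wages = $1560.53 − $156.48 = $1404.05
Municipal income tax: $1404.05 × 0.013 = $18.25
State income tax: $1404.05 × 0.03 = $42.12
PFL insurance: $1560.53 × 0.0039 = $6.09
Social Security (OASDI): $1560.53 × 0.0625 = $97.53
Union dues: $106.51
Total deductions = $58.52 + $97.96 + $18.25 + $42.12 + $6.09 + $97.53 + $106.51 = $426.98
Net pay = $1560.53 − $426.98 = $1133.55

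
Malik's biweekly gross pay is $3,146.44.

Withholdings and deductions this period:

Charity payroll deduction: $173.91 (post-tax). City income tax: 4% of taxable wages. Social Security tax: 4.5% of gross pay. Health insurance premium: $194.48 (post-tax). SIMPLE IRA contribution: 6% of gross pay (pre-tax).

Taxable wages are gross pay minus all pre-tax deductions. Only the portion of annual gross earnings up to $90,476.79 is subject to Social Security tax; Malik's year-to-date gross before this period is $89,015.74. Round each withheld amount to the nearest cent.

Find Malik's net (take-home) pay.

$2,405.20

SIMPLE IRA contribution: $3,146.44 × 0.06 = $188.79
Taxable wages = $3,146.44 − $188.79 = $2,957.65
City income tax: $2,957.65 × 0.04 = $118.31
Social Security tax: only $90,476.79 − $89,015.74 = $1,461.05 of this check is subject → $1,461.05 × 0.045 = $65.75
Health insurance premium: $194.48
Charity payroll deduction: $173.91
Total deductions = $188.79 + $118.31 + $65.75 + $194.48 + $173.91 = $741.24
Net pay = $3,146.44 − $741.24 = $2,405.20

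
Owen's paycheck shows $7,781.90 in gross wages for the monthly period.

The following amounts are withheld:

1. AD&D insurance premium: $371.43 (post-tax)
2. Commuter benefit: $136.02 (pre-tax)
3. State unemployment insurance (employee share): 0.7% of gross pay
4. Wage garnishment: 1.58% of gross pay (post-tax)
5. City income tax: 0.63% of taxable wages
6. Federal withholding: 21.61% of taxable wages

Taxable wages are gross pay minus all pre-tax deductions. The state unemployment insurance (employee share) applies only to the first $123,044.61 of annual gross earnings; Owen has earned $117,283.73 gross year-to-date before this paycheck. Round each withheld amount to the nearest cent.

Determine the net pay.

$5,410.73

Commuter benefit: $136.02
Taxable wages = $7,781.90 − $136.02 = $7,645.88
Federal withholding: $7,645.88 × 0.2161 = $1,652.27
City income tax: $7,645.88 × 0.0063 = $48.17
State unemployment insurance (employee share): only $123,044.61 − $117,283.73 = $5,760.88 of this check is subject → $5,760.88 × 0.007 = $40.33
Wage garnishment: $7,781.90 × 0.0158 = $122.95
AD&D insurance premium: $371.43
Total deductions = $136.02 + $1,652.27 + $48.17 + $40.33 + $122.95 + $371.43 = $2,371.17
Net pay = $7,781.90 − $2,371.17 = $5,410.73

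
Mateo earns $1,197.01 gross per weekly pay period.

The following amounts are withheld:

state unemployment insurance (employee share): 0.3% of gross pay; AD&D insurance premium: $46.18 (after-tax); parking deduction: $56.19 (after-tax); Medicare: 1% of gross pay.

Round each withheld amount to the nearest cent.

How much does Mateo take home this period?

State unemployment insurance (employee share): $1,197.01 × 0.003 = $3.59
Medicare: $1,197.01 × 0.01 = $11.97
AD&D insurance premium: $46.18
Parking deduction: $56.19
Total deductions = $3.59 + $11.97 + $46.18 + $56.19 = $117.93
Net pay = $1,197.01 − $117.93 = $1,079.08

$1,079.08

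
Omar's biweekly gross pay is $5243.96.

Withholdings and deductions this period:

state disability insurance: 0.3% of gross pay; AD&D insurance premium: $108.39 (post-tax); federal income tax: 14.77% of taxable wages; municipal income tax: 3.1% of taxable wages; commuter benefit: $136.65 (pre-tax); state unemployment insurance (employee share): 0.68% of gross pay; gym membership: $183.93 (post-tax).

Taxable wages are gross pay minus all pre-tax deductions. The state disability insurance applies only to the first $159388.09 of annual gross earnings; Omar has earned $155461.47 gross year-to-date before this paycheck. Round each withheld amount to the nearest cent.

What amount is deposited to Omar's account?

Commuter benefit: $136.65
Taxable wages = $5243.96 − $136.65 = $5107.31
Federal income tax: $5107.31 × 0.1477 = $754.35
Municipal income tax: $5107.31 × 0.031 = $158.33
State unemployment insurance (employee share): $5243.96 × 0.0068 = $35.66
State disability insurance: only $159388.09 − $155461.47 = $3926.62 of this check is subject → $3926.62 × 0.003 = $11.78
AD&D insurance premium: $108.39
Gym membership: $183.93
Total deductions = $136.65 + $754.35 + $158.33 + $35.66 + $11.78 + $108.39 + $183.93 = $1389.09
Net pay = $5243.96 − $1389.09 = $3854.87

$3854.87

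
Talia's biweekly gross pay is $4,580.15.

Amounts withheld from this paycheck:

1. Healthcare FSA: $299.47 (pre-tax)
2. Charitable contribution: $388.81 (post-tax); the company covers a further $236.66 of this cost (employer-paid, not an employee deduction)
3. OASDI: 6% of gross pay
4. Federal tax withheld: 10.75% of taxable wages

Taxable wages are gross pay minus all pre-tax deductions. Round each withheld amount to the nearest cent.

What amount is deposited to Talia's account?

Healthcare FSA: $299.47
Taxable wages = $4,580.15 − $299.47 = $4,280.68
Federal tax withheld: $4,280.68 × 0.1075 = $460.17
OASDI: $4,580.15 × 0.06 = $274.81
Charitable contribution: $388.81
(Employer's $236.66 toward charitable contribution is not withheld from the employee.)
Total deductions = $299.47 + $460.17 + $274.81 + $388.81 = $1,423.26
Net pay = $4,580.15 − $1,423.26 = $3,156.89

$3,156.89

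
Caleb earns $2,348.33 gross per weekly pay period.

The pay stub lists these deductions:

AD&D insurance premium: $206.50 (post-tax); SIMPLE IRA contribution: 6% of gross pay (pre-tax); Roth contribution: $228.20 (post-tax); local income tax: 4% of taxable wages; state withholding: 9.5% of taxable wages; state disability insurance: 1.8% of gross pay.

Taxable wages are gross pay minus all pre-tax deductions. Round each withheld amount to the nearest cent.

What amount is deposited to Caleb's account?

$1,432.45

SIMPLE IRA contribution: $2,348.33 × 0.06 = $140.90
Taxable wages = $2,348.33 − $140.90 = $2,207.43
Local income tax: $2,207.43 × 0.04 = $88.30
State withholding: $2,207.43 × 0.095 = $209.71
State disability insurance: $2,348.33 × 0.018 = $42.27
Roth contribution: $228.20
AD&D insurance premium: $206.50
Total deductions = $140.90 + $88.30 + $209.71 + $42.27 + $228.20 + $206.50 = $915.88
Net pay = $2,348.33 − $915.88 = $1,432.45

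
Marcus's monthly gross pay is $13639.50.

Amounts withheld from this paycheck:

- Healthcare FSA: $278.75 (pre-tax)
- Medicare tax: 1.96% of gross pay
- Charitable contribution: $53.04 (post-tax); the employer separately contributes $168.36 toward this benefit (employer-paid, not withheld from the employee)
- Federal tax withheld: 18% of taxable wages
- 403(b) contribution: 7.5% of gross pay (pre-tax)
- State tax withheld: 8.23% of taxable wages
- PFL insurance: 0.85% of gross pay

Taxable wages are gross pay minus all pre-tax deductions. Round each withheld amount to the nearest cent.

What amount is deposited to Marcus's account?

Healthcare FSA: $278.75
403(b) contribution: $13639.50 × 0.075 = $1022.96
Pre-tax total = $278.75 + $1022.96 = $1301.71
Taxable wages = $13639.50 − $1301.71 = $12337.79
State tax withheld: $12337.79 × 0.0823 = $1015.40
Federal tax withheld: $12337.79 × 0.18 = $2220.80
Medicare tax: $13639.50 × 0.0196 = $267.33
PFL insurance: $13639.50 × 0.0085 = $115.94
Charitable contribution: $53.04
(Employer's $168.36 toward charitable contribution is not withheld from the employee.)
Total deductions = $278.75 + $1022.96 + $1015.40 + $2220.80 + $267.33 + $115.94 + $53.04 = $4974.22
Net pay = $13639.50 − $4974.22 = $8665.28

$8665.28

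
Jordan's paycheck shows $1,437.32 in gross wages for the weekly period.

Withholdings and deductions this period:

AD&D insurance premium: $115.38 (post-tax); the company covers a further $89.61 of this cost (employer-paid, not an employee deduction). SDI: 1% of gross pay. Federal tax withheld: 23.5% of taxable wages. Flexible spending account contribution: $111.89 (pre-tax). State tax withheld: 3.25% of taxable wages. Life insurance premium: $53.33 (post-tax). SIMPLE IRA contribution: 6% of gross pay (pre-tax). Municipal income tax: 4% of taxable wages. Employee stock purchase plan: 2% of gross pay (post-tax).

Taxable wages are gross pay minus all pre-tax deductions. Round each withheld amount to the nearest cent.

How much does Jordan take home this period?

Flexible spending account contribution: $111.89
SIMPLE IRA contribution: $1,437.32 × 0.06 = $86.24
Pre-tax total = $111.89 + $86.24 = $198.13
Taxable wages = $1,437.32 − $198.13 = $1,239.19
Federal tax withheld: $1,239.19 × 0.235 = $291.21
State tax withheld: $1,239.19 × 0.0325 = $40.27
Municipal income tax: $1,239.19 × 0.04 = $49.57
SDI: $1,437.32 × 0.01 = $14.37
AD&D insurance premium: $115.38
Employee stock purchase plan: $1,437.32 × 0.02 = $28.75
Life insurance premium: $53.33
(Employer's $89.61 toward AD&D insurance premium is not withheld from the employee.)
Total deductions = $111.89 + $86.24 + $291.21 + $40.27 + $49.57 + $14.37 + $115.38 + $28.75 + $53.33 = $791.01
Net pay = $1,437.32 − $791.01 = $646.31

$646.31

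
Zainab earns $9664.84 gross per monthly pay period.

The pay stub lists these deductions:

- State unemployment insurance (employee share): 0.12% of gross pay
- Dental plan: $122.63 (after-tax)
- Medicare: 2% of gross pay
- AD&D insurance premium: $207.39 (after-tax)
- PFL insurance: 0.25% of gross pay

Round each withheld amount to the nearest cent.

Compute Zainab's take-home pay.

$9105.76

PFL insurance: $9664.84 × 0.0025 = $24.16
Medicare: $9664.84 × 0.02 = $193.30
State unemployment insurance (employee share): $9664.84 × 0.0012 = $11.60
Dental plan: $122.63
AD&D insurance premium: $207.39
Total deductions = $24.16 + $193.30 + $11.60 + $122.63 + $207.39 = $559.08
Net pay = $9664.84 − $559.08 = $9105.76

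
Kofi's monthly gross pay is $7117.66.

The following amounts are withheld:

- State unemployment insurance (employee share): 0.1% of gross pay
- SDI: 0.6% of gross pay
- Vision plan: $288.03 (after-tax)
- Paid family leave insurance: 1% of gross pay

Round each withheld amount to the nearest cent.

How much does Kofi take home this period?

$6708.62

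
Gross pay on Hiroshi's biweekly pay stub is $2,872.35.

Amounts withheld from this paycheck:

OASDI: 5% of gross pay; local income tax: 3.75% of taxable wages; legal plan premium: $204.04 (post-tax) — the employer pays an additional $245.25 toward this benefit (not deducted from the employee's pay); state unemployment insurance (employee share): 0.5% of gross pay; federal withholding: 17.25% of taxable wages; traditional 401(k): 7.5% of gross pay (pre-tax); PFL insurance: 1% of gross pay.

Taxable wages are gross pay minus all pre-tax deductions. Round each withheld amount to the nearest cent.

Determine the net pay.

Traditional 401(k): $2,872.35 × 0.075 = $215.43
Taxable wages = $2,872.35 − $215.43 = $2,656.92
Federal withholding: $2,656.92 × 0.1725 = $458.32
Local income tax: $2,656.92 × 0.0375 = $99.63
PFL insurance: $2,872.35 × 0.01 = $28.72
OASDI: $2,872.35 × 0.05 = $143.62
State unemployment insurance (employee share): $2,872.35 × 0.005 = $14.36
Legal plan premium: $204.04
(Employer's $245.25 toward legal plan premium is not withheld from the employee.)
Total deductions = $215.43 + $458.32 + $99.63 + $28.72 + $143.62 + $14.36 + $204.04 = $1,164.12
Net pay = $2,872.35 − $1,164.12 = $1,708.23

$1,708.23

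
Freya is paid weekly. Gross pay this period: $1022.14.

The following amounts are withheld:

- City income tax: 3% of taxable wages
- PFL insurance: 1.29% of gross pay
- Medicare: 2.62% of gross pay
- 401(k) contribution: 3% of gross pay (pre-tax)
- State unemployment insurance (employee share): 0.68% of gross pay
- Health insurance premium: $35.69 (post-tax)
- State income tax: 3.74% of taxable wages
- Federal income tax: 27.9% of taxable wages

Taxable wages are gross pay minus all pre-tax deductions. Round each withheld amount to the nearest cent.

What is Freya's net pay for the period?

$565.43

401(k) contribution: $1022.14 × 0.03 = $30.66
Taxable wages = $1022.14 − $30.66 = $991.48
City income tax: $991.48 × 0.03 = $29.74
Federal income tax: $991.48 × 0.279 = $276.62
State income tax: $991.48 × 0.0374 = $37.08
PFL insurance: $1022.14 × 0.0129 = $13.19
State unemployment insurance (employee share): $1022.14 × 0.0068 = $6.95
Medicare: $1022.14 × 0.0262 = $26.78
Health insurance premium: $35.69
Total deductions = $30.66 + $29.74 + $276.62 + $37.08 + $13.19 + $6.95 + $26.78 + $35.69 = $456.71
Net pay = $1022.14 − $456.71 = $565.43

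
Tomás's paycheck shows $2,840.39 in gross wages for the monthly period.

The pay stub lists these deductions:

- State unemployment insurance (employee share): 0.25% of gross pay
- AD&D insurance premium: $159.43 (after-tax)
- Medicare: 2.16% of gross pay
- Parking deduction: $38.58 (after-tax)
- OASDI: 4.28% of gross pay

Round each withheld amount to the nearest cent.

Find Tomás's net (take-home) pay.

$2,452.36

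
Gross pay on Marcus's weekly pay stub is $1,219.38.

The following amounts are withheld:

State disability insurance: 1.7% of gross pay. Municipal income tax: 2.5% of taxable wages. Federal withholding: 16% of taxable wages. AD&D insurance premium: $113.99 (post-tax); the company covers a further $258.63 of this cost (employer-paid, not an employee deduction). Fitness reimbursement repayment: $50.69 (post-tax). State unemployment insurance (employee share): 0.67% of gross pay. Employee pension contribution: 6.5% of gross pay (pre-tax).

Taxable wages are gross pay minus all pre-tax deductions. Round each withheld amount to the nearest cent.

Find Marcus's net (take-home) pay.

$735.62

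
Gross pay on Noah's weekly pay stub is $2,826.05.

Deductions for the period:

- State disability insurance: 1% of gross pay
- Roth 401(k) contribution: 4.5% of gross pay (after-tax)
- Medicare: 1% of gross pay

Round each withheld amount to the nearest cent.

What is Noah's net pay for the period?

State disability insurance: $2,826.05 × 0.01 = $28.26
Medicare: $2,826.05 × 0.01 = $28.26
Roth 401(k) contribution: $2,826.05 × 0.045 = $127.17
Total deductions = $28.26 + $28.26 + $127.17 = $183.69
Net pay = $2,826.05 − $183.69 = $2,642.36

$2,642.36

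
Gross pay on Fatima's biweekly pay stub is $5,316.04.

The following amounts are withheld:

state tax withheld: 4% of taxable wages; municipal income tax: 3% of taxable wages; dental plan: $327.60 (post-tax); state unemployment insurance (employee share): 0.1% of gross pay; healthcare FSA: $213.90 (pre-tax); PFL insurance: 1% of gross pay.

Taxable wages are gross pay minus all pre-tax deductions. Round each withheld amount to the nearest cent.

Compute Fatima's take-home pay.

Healthcare FSA: $213.90
Taxable wages = $5,316.04 − $213.90 = $5,102.14
Municipal income tax: $5,102.14 × 0.03 = $153.06
State tax withheld: $5,102.14 × 0.04 = $204.09
State unemployment insurance (employee share): $5,316.04 × 0.001 = $5.32
PFL insurance: $5,316.04 × 0.01 = $53.16
Dental plan: $327.60
Total deductions = $213.90 + $153.06 + $204.09 + $5.32 + $53.16 + $327.60 = $957.13
Net pay = $5,316.04 − $957.13 = $4,358.91

$4,358.91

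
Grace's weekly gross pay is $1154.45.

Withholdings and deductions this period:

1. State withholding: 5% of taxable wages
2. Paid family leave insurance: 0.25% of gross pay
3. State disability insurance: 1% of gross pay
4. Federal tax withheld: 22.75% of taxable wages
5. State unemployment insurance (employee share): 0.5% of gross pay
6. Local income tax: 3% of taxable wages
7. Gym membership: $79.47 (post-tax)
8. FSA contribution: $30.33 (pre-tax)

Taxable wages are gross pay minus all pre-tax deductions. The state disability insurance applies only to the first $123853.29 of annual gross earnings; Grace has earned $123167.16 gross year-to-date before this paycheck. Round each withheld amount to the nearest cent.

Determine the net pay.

$683.46

FSA contribution: $30.33
Taxable wages = $1154.45 − $30.33 = $1124.12
Federal tax withheld: $1124.12 × 0.2275 = $255.74
State withholding: $1124.12 × 0.05 = $56.21
Local income tax: $1124.12 × 0.03 = $33.72
Paid family leave insurance: $1154.45 × 0.0025 = $2.89
State unemployment insurance (employee share): $1154.45 × 0.005 = $5.77
State disability insurance: only $123853.29 − $123167.16 = $686.13 of this check is subject → $686.13 × 0.01 = $6.86
Gym membership: $79.47
Total deductions = $30.33 + $255.74 + $56.21 + $33.72 + $2.89 + $5.77 + $6.86 + $79.47 = $470.99
Net pay = $1154.45 − $470.99 = $683.46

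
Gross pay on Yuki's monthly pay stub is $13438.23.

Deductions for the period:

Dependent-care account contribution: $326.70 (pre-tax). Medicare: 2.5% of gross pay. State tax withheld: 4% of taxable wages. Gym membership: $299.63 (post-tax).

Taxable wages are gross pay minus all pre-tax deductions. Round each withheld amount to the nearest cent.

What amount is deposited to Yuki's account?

Dependent-care account contribution: $326.70
Taxable wages = $13438.23 − $326.70 = $13111.53
State tax withheld: $13111.53 × 0.04 = $524.46
Medicare: $13438.23 × 0.025 = $335.96
Gym membership: $299.63
Total deductions = $326.70 + $524.46 + $335.96 + $299.63 = $1486.75
Net pay = $13438.23 − $1486.75 = $11951.48

$11951.48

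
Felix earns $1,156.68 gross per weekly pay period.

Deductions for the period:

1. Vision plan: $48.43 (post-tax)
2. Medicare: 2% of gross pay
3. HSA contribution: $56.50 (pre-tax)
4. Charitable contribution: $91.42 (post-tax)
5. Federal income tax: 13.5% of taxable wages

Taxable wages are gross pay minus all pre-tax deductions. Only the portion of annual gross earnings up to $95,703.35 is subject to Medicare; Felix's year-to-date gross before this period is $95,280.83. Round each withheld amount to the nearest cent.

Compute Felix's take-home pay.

HSA contribution: $56.50
Taxable wages = $1,156.68 − $56.50 = $1,100.18
Federal income tax: $1,100.18 × 0.135 = $148.52
Medicare: only $95,703.35 − $95,280.83 = $422.52 of this check is subject → $422.52 × 0.02 = $8.45
Charitable contribution: $91.42
Vision plan: $48.43
Total deductions = $56.50 + $148.52 + $8.45 + $91.42 + $48.43 = $353.32
Net pay = $1,156.68 − $353.32 = $803.36

$803.36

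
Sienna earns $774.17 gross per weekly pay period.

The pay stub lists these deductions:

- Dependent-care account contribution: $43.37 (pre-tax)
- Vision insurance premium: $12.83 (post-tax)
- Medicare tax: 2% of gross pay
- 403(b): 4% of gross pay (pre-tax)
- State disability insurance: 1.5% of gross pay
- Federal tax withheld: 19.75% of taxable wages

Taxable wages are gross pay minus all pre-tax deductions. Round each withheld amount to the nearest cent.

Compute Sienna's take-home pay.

$521.69

403(b): $774.17 × 0.04 = $30.97
Dependent-care account contribution: $43.37
Pre-tax total = $30.97 + $43.37 = $74.34
Taxable wages = $774.17 − $74.34 = $699.83
Federal tax withheld: $699.83 × 0.1975 = $138.22
State disability insurance: $774.17 × 0.015 = $11.61
Medicare tax: $774.17 × 0.02 = $15.48
Vision insurance premium: $12.83
Total deductions = $30.97 + $43.37 + $138.22 + $11.61 + $15.48 + $12.83 = $252.48
Net pay = $774.17 − $252.48 = $521.69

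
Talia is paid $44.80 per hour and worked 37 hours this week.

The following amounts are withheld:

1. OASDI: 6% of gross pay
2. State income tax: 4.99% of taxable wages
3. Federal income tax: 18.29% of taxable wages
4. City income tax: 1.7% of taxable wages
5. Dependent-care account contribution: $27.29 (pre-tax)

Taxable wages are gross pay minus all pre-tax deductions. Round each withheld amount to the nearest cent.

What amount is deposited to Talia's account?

$1,123.60

Gross pay: 37 × $44.80 = $1,657.60
Dependent-care account contribution: $27.29
Taxable wages = $1,657.60 − $27.29 = $1,630.31
City income tax: $1,630.31 × 0.017 = $27.72
Federal income tax: $1,630.31 × 0.1829 = $298.18
State income tax: $1,630.31 × 0.0499 = $81.35
OASDI: $1,657.60 × 0.06 = $99.46
Total deductions = $27.29 + $27.72 + $298.18 + $81.35 + $99.46 = $534.00
Net pay = $1,657.60 − $534.00 = $1,123.60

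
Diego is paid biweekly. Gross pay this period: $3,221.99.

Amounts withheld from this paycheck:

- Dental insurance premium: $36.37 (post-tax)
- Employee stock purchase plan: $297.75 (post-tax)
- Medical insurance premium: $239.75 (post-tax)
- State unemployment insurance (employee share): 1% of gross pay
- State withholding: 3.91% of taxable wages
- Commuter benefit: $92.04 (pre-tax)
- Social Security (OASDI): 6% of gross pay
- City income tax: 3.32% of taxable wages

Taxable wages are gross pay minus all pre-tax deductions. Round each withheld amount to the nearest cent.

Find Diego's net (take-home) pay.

$2,104.25

Commuter benefit: $92.04
Taxable wages = $3,221.99 − $92.04 = $3,129.95
City income tax: $3,129.95 × 0.0332 = $103.91
State withholding: $3,129.95 × 0.0391 = $122.38
State unemployment insurance (employee share): $3,221.99 × 0.01 = $32.22
Social Security (OASDI): $3,221.99 × 0.06 = $193.32
Medical insurance premium: $239.75
Dental insurance premium: $36.37
Employee stock purchase plan: $297.75
Total deductions = $92.04 + $103.91 + $122.38 + $32.22 + $193.32 + $239.75 + $36.37 + $297.75 = $1,117.74
Net pay = $3,221.99 − $1,117.74 = $2,104.25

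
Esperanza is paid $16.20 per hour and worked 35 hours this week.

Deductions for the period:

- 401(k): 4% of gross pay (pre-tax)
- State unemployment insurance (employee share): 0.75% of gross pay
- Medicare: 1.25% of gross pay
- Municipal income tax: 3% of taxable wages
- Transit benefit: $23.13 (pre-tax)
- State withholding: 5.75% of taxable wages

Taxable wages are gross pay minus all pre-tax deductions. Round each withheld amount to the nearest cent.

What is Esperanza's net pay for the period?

Gross pay: 35 × $16.20 = $567.00
Transit benefit: $23.13
401(k): $567.00 × 0.04 = $22.68
Pre-tax total = $23.13 + $22.68 = $45.81
Taxable wages = $567.00 − $45.81 = $521.19
State withholding: $521.19 × 0.0575 = $29.97
Municipal income tax: $521.19 × 0.03 = $15.64
Medicare: $567.00 × 0.0125 = $7.09
State unemployment insurance (employee share): $567.00 × 0.0075 = $4.25
Total deductions = $23.13 + $22.68 + $29.97 + $15.64 + $7.09 + $4.25 = $102.76
Net pay = $567.00 − $102.76 = $464.24

$464.24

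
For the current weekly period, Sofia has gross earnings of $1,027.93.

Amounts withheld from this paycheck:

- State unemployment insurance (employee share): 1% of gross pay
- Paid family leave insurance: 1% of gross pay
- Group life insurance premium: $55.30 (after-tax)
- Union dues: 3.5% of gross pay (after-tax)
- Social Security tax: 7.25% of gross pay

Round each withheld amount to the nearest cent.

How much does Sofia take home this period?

$841.57

State unemployment insurance (employee share): $1,027.93 × 0.01 = $10.28
Paid family leave insurance: $1,027.93 × 0.01 = $10.28
Social Security tax: $1,027.93 × 0.0725 = $74.52
Union dues: $1,027.93 × 0.035 = $35.98
Group life insurance premium: $55.30
Total deductions = $10.28 + $10.28 + $74.52 + $35.98 + $55.30 = $186.36
Net pay = $1,027.93 − $186.36 = $841.57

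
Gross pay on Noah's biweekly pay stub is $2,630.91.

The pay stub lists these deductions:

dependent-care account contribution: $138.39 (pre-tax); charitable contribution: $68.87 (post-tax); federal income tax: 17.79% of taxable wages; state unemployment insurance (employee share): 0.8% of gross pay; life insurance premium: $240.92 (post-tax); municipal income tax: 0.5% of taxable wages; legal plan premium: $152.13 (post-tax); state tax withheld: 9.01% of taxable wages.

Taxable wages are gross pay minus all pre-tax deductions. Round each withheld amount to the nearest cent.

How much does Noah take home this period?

$1,329.09

Dependent-care account contribution: $138.39
Taxable wages = $2,630.91 − $138.39 = $2,492.52
State tax withheld: $2,492.52 × 0.0901 = $224.58
Federal income tax: $2,492.52 × 0.1779 = $443.42
Municipal income tax: $2,492.52 × 0.005 = $12.46
State unemployment insurance (employee share): $2,630.91 × 0.008 = $21.05
Legal plan premium: $152.13
Life insurance premium: $240.92
Charitable contribution: $68.87
Total deductions = $138.39 + $224.58 + $443.42 + $12.46 + $21.05 + $152.13 + $240.92 + $68.87 = $1,301.82
Net pay = $2,630.91 − $1,301.82 = $1,329.09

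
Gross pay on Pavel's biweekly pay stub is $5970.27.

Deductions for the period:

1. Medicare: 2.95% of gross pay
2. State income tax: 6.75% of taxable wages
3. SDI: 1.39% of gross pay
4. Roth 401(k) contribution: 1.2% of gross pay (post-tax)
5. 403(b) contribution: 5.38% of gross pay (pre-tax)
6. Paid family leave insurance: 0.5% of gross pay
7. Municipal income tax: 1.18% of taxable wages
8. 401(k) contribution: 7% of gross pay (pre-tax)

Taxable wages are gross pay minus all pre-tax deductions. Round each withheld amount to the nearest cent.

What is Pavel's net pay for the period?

$4455.72

401(k) contribution: $5970.27 × 0.07 = $417.92
403(b) contribution: $5970.27 × 0.0538 = $321.20
Pre-tax total = $417.92 + $321.20 = $739.12
Taxable wages = $5970.27 − $739.12 = $5231.15
State income tax: $5231.15 × 0.0675 = $353.10
Municipal income tax: $5231.15 × 0.0118 = $61.73
Medicare: $5970.27 × 0.0295 = $176.12
SDI: $5970.27 × 0.0139 = $82.99
Paid family leave insurance: $5970.27 × 0.005 = $29.85
Roth 401(k) contribution: $5970.27 × 0.012 = $71.64
Total deductions = $417.92 + $321.20 + $353.10 + $61.73 + $176.12 + $82.99 + $29.85 + $71.64 = $1514.55
Net pay = $5970.27 − $1514.55 = $4455.72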